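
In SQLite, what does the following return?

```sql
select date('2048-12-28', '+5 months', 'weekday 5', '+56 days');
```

Adding +5 months to 2048-12-28 gives 2049-05-28.
`weekday 5` advances to the next Friday; 2049-05-28 is already a Friday, so it stays at 2049-05-28.
Applying '+56 days' to 2049-05-28: counting 56 days forward gives 2049-07-23.

2049-07-23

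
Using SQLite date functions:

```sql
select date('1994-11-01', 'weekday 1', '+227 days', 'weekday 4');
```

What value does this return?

`weekday 1` advances to the next Monday; 1994-11-01 is a Tuesday, so it moves forward to 1994-11-07.
Applying '+227 days' to 1994-11-07: counting 227 days forward gives 1995-06-22.
`weekday 4` advances to the next Thursday; 1995-06-22 is already a Thursday, so it stays at 1995-06-22.

1995-06-22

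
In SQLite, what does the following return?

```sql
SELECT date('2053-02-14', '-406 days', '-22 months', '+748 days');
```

2052-03-22

Applying '-406 days' to 2053-02-14: counting 406 days back gives 2052-01-05.
Adding -22 months to 2052-01-05 gives 2050-03-05.
Applying '+748 days' to 2050-03-05: counting 748 days forward gives 2052-03-22.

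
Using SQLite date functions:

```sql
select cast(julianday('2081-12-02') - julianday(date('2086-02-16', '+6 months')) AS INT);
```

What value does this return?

-1718

Adding +6 months to 2086-02-16 gives 2086-08-16.
29 days remain in December 2081 after the 2nd (31 − 2).
Full months from January 2082 through July 2086 contribute their day counts.
Then 16 days into August 2086.
Total: 29 + 31 + 28 + 31 + 30 + 31 + 30 + 31 + 31 + 30 + 31 + 30 + 31 + 31 + 28 + 31 + 30 + 31 + 30 + 31 + 31 + 30 + 31 + 30 + 31 + 31 + 29 + 31 + 30 + 31 + 30 + 31 + 31 + 30 + 31 + 30 + 31 + 31 + 28 + 31 + 30 + 31 + 30 + 31 + 31 + 30 + 31 + 30 + 31 + 31 + 28 + 31 + 30 + 31 + 30 + 31 + 16 = 1718.
The subtraction is earlier − later, so the result is −1718 → -1718.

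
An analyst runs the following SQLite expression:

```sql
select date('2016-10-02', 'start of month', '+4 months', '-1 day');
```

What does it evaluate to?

`start of month` rewinds 2016-10-02 to 2016-10-01.
Adding +4 months to 2016-10-01 gives 2017-02-01.
Going back 1 day from 2017-02-01 reaches 2017-01-31 (last day of January, 31 days).

2017-01-31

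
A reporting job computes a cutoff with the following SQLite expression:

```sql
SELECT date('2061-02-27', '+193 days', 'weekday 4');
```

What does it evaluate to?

2061-09-08

Applying '+193 days' to 2061-02-27: counting 193 days forward gives 2061-09-08.
`weekday 4` advances to the next Thursday; 2061-09-08 is already a Thursday, so it stays at 2061-09-08.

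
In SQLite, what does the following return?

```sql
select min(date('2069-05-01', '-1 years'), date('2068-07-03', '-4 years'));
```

date('2069-05-01', '-1 years') → 2068-05-01.
date('2068-07-03', '-4 years') → 2064-07-03.
Earlier of the two is 2064-07-03.

2064-07-03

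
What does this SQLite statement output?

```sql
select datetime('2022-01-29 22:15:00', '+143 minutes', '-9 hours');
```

2022-01-29 15:38:00

143 minutes = 2h 23m; +143 minutes from 2022-01-29 22:15:00 is 2022-01-30 00:38:00 (crosses midnight).
-9 hours from 2022-01-30 00:38:00 is 2022-01-29 15:38:00 (crosses midnight).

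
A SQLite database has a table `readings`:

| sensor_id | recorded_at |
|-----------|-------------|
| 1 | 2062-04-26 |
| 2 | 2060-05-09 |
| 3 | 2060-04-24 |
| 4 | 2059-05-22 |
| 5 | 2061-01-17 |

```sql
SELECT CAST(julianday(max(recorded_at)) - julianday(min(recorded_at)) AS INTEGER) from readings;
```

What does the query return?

MIN = 2059-05-22, MAX = 2062-04-26.
9 days remain in May 2059 after the 22nd (31 − 22).
Full months from June 2059 through March 2062 contribute their day counts.
Then 26 days into April 2062.
Total: 9 + 30 + 31 + 31 + 30 + 31 + 30 + 31 + 31 + 29 + 31 + 30 + 31 + 30 + 31 + 31 + 30 + 31 + 30 + 31 + 31 + 28 + 31 + 30 + 31 + 30 + 31 + 31 + 30 + 31 + 30 + 31 + 31 + 28 + 31 + 26 = 1070.

1070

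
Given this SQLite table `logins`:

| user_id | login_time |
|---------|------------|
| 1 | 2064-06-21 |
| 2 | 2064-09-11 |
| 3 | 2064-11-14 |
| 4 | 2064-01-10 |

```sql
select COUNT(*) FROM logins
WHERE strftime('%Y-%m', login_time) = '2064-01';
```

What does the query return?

Rows with year-month 2064-01: 2064-01-10 → 1.

1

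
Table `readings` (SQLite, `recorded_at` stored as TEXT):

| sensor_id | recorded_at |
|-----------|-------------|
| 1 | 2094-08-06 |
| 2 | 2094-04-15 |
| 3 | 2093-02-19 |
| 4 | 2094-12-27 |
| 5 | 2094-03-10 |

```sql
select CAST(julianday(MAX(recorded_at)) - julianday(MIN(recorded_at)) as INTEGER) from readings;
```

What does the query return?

676

MIN = 2093-02-19, MAX = 2094-12-27.
9 days remain in February 2093 after the 19th (28 − 19).
Full months from March 2093 through November 2094 contribute their day counts.
Then 27 days into December 2094.
Total: 9 + 31 + 30 + 31 + 30 + 31 + 31 + 30 + 31 + 30 + 31 + 31 + 28 + 31 + 30 + 31 + 30 + 31 + 31 + 30 + 31 + 30 + 27 = 676.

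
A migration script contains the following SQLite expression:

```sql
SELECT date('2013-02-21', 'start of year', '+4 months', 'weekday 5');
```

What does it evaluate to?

2013-05-03

`start of year` rewinds 2013-02-21 to 2013-01-01.
Adding +4 months to 2013-01-01 gives 2013-05-01.
`weekday 5` advances to the next Friday; 2013-05-01 is a Wednesday, so it moves forward to 2013-05-03.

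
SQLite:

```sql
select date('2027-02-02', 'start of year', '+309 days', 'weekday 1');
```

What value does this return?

`start of year` rewinds 2027-02-02 to 2027-01-01.
Applying '+309 days' to 2027-01-01: counting 309 days forward gives 2027-11-06.
`weekday 1` advances to the next Monday; 2027-11-06 is a Saturday, so it moves forward to 2027-11-08.

2027-11-08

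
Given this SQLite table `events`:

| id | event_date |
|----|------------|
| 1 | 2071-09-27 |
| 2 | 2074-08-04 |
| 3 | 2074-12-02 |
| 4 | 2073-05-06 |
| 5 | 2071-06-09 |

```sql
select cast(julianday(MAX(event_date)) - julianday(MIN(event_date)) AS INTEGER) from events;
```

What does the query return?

MIN = 2071-06-09, MAX = 2074-12-02.
21 days remain in June 2071 after the 9th (30 − 9).
Full months from July 2071 through November 2074 contribute their day counts.
Then 2 days into December 2074.
Total: 21 + 31 + 31 + 30 + 31 + 30 + 31 + 31 + 29 + 31 + 30 + 31 + 30 + 31 + 31 + 30 + 31 + 30 + 31 + 31 + 28 + 31 + 30 + 31 + 30 + 31 + 31 + 30 + 31 + 30 + 31 + 31 + 28 + 31 + 30 + 31 + 30 + 31 + 31 + 30 + 31 + 30 + 2 = 1272.

1272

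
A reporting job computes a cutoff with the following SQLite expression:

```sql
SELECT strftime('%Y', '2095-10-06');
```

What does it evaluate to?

`%Y` extracts the 4-digit year: 2095.

2095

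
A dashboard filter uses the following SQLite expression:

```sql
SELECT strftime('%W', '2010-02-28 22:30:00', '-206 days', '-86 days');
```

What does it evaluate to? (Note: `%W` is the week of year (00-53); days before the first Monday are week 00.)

First apply '-206 days', '-86 days': 2010-02-28 22:30:00 → 2009-05-12 22:30:00.
2009-05-12 is a Tuesday. SQLite's %W counts Mondays since the year started; the result is 19.

19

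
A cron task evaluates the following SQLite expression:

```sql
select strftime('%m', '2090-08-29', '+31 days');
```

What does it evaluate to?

First apply '+31 days': 2090-08-29 → 2090-09-29.
`%m` extracts the 2-digit month (01-12): 09.

09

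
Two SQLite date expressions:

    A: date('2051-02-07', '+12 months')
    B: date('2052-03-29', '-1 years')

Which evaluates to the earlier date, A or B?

B

A = 2052-02-07.
B = 2051-03-29.
B is earlier.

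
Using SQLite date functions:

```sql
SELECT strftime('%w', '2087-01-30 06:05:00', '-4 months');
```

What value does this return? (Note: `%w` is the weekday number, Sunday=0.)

First apply '-4 months': 2087-01-30 06:05:00 → 2086-09-30 06:05:00.
2086-09-30 is a Monday; with Sunday=0 that is 1.

1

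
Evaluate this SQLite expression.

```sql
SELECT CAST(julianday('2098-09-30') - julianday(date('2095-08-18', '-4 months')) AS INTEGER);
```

Adding -4 months to 2095-08-18 gives 2095-04-18.
12 days remain in April 2095 after the 18th (30 − 18).
Full months from May 2095 through August 2098 contribute their day counts.
Then 30 days into September 2098.
Total: 12 + 31 + 30 + 31 + 31 + 30 + 31 + 30 + 31 + 31 + 29 + 31 + 30 + 31 + 30 + 31 + 31 + 30 + 31 + 30 + 31 + 31 + 28 + 31 + 30 + 31 + 30 + 31 + 31 + 30 + 31 + 30 + 31 + 31 + 28 + 31 + 30 + 31 + 30 + 31 + 31 + 30 = 1261.

1261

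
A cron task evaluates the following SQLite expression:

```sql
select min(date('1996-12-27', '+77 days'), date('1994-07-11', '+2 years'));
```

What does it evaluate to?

1996-07-11

date('1996-12-27', '+77 days') → 1997-03-14.
date('1994-07-11', '+2 years') → 1996-07-11.
Earlier of the two is 1996-07-11.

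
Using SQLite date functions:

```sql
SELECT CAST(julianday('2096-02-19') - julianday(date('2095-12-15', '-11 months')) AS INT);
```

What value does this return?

Adding -11 months to 2095-12-15 gives 2095-01-15.
16 days remain in January 2095 after the 15th (31 − 15).
Full months from February 2095 through January 2096 contribute their day counts.
Then 19 days into February 2096.
Total: 16 + 28 + 31 + 30 + 31 + 30 + 31 + 31 + 30 + 31 + 30 + 31 + 31 + 19 = 400.

400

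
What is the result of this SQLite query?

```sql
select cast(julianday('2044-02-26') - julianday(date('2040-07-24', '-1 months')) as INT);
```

Adding -1 month to 2040-07-24 gives 2040-06-24.
6 days remain in June 2040 after the 24th (30 − 24).
Full months from July 2040 through January 2044 contribute their day counts.
Then 26 days into February 2044.
Total: 6 + 31 + 31 + 30 + 31 + 30 + 31 + 31 + 28 + 31 + 30 + 31 + 30 + 31 + 31 + 30 + 31 + 30 + 31 + 31 + 28 + 31 + 30 + 31 + 30 + 31 + 31 + 30 + 31 + 30 + 31 + 31 + 28 + 31 + 30 + 31 + 30 + 31 + 31 + 30 + 31 + 30 + 31 + 31 + 26 = 1342.

1342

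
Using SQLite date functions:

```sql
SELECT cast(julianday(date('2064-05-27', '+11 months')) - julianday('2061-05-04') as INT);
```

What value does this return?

1454

Adding +11 months to 2064-05-27 gives 2065-04-27.
27 days remain in May 2061 after the 4th (31 − 4).
Full months from June 2061 through March 2065 contribute their day counts.
Then 27 days into April 2065.
Total: 27 + 30 + 31 + 31 + 30 + 31 + 30 + 31 + 31 + 28 + 31 + 30 + 31 + 30 + 31 + 31 + 30 + 31 + 30 + 31 + 31 + 28 + 31 + 30 + 31 + 30 + 31 + 31 + 30 + 31 + 30 + 31 + 31 + 29 + 31 + 30 + 31 + 30 + 31 + 31 + 30 + 31 + 30 + 31 + 31 + 28 + 31 + 27 = 1454.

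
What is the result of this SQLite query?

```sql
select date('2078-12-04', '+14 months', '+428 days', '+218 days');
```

Adding +14 months to 2078-12-04 gives 2080-02-04.
Applying '+428 days' to 2080-02-04: counting 428 days forward gives 2081-04-07.
Applying '+218 days' to 2081-04-07: counting 218 days forward gives 2081-11-11.

2081-11-11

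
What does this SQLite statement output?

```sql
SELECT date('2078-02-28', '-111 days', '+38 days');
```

Applying '-111 days' to 2078-02-28: counting 111 days back gives 2077-11-09.
November 2077 has 30 days; 21 remain after the 9th, so 22 days reach 2077-12-01.
Advancing 16 more days within December lands on 2077-12-17.

2077-12-17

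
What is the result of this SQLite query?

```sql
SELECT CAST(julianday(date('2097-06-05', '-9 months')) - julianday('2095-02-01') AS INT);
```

582

Adding -9 months to 2097-06-05 gives 2096-09-05.
27 days remain in February 2095 after the 1st (28 − 1).
Full months from March 2095 through August 2096 contribute their day counts.
Then 5 days into September 2096.
Total: 27 + 31 + 30 + 31 + 30 + 31 + 31 + 30 + 31 + 30 + 31 + 31 + 29 + 31 + 30 + 31 + 30 + 31 + 31 + 5 = 582.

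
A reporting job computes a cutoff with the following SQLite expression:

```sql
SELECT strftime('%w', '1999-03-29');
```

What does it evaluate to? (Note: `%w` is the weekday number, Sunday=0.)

1

1999-03-29 is a Monday; with Sunday=0 that is 1.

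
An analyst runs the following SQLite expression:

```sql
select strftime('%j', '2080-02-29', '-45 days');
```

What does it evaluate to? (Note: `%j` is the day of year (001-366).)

015

First apply '-45 days': 2080-02-29 → 2080-01-15.
Day-of-year for 2080-01-15: days since 2080-01-01 inclusive = 15, zero-padded to 015.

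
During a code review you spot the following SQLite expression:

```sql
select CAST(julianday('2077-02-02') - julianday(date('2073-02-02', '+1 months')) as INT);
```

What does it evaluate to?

1433

Adding +1 month to 2073-02-02 gives 2073-03-02.
29 days remain in March 2073 after the 2nd (31 − 2).
Full months from April 2073 through January 2077 contribute their day counts.
Then 2 days into February 2077.
Total: 29 + 30 + 31 + 30 + 31 + 31 + 30 + 31 + 30 + 31 + 31 + 28 + 31 + 30 + 31 + 30 + 31 + 31 + 30 + 31 + 30 + 31 + 31 + 28 + 31 + 30 + 31 + 30 + 31 + 31 + 30 + 31 + 30 + 31 + 31 + 29 + 31 + 30 + 31 + 30 + 31 + 31 + 30 + 31 + 30 + 31 + 31 + 2 = 1433.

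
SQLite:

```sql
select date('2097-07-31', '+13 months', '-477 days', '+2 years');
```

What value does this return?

Adding +13 months to 2097-07-31 gives 2098-08-31.
Applying '-477 days' to 2098-08-31: counting 477 days back gives 2097-05-11.
Adding +2 years to 2097-05-11 gives 2099-05-11.

2099-05-11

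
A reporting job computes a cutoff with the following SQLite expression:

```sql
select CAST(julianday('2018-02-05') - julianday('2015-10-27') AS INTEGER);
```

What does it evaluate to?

832

4 days remain in October 2015 after the 27th (31 − 27).
Full months from November 2015 through January 2018 contribute their day counts.
Then 5 days into February 2018.
Total: 4 + 30 + 31 + 31 + 29 + 31 + 30 + 31 + 30 + 31 + 31 + 30 + 31 + 30 + 31 + 31 + 28 + 31 + 30 + 31 + 30 + 31 + 31 + 30 + 31 + 30 + 31 + 31 + 5 = 832.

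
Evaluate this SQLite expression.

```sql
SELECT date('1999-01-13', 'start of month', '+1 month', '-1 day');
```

`start of month` rewinds 1999-01-13 to 1999-01-01.
Adding +1 month to 1999-01-01 gives 1999-02-01.
Going back 1 day from 1999-02-01 reaches 1999-01-31 (last day of January, 31 days).

1999-01-31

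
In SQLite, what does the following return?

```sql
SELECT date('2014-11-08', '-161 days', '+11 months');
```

Applying '-161 days' to 2014-11-08: counting 161 days back gives 2014-05-31.
Adding +11 months to 2014-05-31 targets 2015-04-31. April 2015 has only 30 days, so SQLite normalizes the 1-day overflow forward to 2015-05-01.

2015-05-01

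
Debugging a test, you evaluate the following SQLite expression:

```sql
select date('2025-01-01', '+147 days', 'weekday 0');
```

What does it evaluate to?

2025-06-01

Applying '+147 days' to 2025-01-01: counting 147 days forward gives 2025-05-28.
`weekday 0` advances to the next Sunday; 2025-05-28 is a Wednesday, so it moves forward to 2025-06-01.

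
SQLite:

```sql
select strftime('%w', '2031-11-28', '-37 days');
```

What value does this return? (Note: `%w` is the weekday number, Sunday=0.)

3

First apply '-37 days': 2031-11-28 → 2031-10-22.
2031-10-22 is a Wednesday; with Sunday=0 that is 3.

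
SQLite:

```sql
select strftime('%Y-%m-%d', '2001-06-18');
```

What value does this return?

`%Y-%m-%d` extracts the ISO date: 2001-06-18.

2001-06-18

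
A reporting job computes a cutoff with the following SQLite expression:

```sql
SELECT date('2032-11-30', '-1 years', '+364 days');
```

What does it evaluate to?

Adding -1 year to 2032-11-30 gives 2031-11-30.
Applying '+364 days' to 2031-11-30: counting 364 days forward gives 2032-11-28.

2032-11-28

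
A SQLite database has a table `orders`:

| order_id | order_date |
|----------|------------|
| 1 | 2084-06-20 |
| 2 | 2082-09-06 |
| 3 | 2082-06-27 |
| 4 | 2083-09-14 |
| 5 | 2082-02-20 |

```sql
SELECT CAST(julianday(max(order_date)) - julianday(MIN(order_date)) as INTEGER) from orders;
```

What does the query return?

MIN = 2082-02-20, MAX = 2084-06-20.
8 days remain in February 2082 after the 20th (28 − 20).
Full months from March 2082 through May 2084 contribute their day counts.
Then 20 days into June 2084.
Total: 8 + 31 + 30 + 31 + 30 + 31 + 31 + 30 + 31 + 30 + 31 + 31 + 28 + 31 + 30 + 31 + 30 + 31 + 31 + 30 + 31 + 30 + 31 + 31 + 29 + 31 + 30 + 31 + 20 = 851.

851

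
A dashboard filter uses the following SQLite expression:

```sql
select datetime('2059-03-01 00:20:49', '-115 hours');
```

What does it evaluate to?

-115 hours from 2059-03-01 00:20:49 is 2059-02-24 05:20:49 (crosses midnight).

2059-02-24 05:20:49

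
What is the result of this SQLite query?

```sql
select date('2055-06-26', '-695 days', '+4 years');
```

2057-07-31

Applying '-695 days' to 2055-06-26: counting 695 days back gives 2053-07-31.
Adding +4 years to 2053-07-31 gives 2057-07-31.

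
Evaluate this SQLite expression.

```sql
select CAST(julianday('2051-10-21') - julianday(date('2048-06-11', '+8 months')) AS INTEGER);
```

Adding +8 months to 2048-06-11 gives 2049-02-11.
17 days remain in February 2049 after the 11th (28 − 11).
Full months from March 2049 through September 2051 contribute their day counts.
Then 21 days into October 2051.
Total: 17 + 31 + 30 + 31 + 30 + 31 + 31 + 30 + 31 + 30 + 31 + 31 + 28 + 31 + 30 + 31 + 30 + 31 + 31 + 30 + 31 + 30 + 31 + 31 + 28 + 31 + 30 + 31 + 30 + 31 + 31 + 30 + 21 = 982.

982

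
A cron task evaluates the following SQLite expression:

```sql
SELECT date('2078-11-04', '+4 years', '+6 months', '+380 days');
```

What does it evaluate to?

Adding +4 years to 2078-11-04 gives 2082-11-04.
Adding +6 months to 2082-11-04 gives 2083-05-04.
Applying '+380 days' to 2083-05-04: counting 380 days forward gives 2084-05-18.

2084-05-18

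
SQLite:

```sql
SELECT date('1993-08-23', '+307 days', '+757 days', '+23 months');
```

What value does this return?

1998-06-22

Applying '+307 days' to 1993-08-23: counting 307 days forward gives 1994-06-26.
Applying '+757 days' to 1994-06-26: counting 757 days forward gives 1996-07-22.
Adding +23 months to 1996-07-22 gives 1998-06-22.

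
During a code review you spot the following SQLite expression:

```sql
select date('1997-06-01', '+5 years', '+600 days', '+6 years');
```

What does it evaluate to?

2010-01-22

Adding +5 years to 1997-06-01 gives 2002-06-01.
Applying '+600 days' to 2002-06-01: counting 600 days forward gives 2004-01-22.
Adding +6 years to 2004-01-22 gives 2010-01-22.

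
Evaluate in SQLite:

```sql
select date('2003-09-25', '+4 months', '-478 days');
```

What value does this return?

Adding +4 months to 2003-09-25 gives 2004-01-25.
Applying '-478 days' to 2004-01-25: counting 478 days back gives 2002-10-04.

2002-10-04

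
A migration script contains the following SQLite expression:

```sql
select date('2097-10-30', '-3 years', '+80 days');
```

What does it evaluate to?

2095-01-18

Adding -3 years to 2097-10-30 gives 2094-10-30.
Applying '+80 days' to 2094-10-30: counting 80 days forward gives 2095-01-18.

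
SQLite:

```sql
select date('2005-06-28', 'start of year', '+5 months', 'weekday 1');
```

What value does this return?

`start of year` rewinds 2005-06-28 to 2005-01-01.
Adding +5 months to 2005-01-01 gives 2005-06-01.
`weekday 1` advances to the next Monday; 2005-06-01 is a Wednesday, so it moves forward to 2005-06-06.

2005-06-06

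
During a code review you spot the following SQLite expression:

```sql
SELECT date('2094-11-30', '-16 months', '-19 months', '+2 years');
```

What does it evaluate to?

2093-12-30

Adding -16 months to 2094-11-30 gives 2093-07-30.
Adding -19 months to 2093-07-30 gives 2091-12-30.
Adding +2 years to 2091-12-30 gives 2093-12-30.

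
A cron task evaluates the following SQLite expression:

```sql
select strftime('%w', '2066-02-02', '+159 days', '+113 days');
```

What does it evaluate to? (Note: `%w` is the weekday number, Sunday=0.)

First apply '+159 days', '+113 days': 2066-02-02 → 2066-11-01.
2066-11-01 is a Monday; with Sunday=0 that is 1.

1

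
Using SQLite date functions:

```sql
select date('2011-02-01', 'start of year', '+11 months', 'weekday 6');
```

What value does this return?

2011-12-03

`start of year` rewinds 2011-02-01 to 2011-01-01.
Adding +11 months to 2011-01-01 gives 2011-12-01.
`weekday 6` advances to the next Saturday; 2011-12-01 is a Thursday, so it moves forward to 2011-12-03.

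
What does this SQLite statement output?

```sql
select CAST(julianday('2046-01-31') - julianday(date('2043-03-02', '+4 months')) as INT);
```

Adding +4 months to 2043-03-02 gives 2043-07-02.
29 days remain in July 2043 after the 2nd (31 − 2).
Full months from August 2043 through December 2045 contribute their day counts.
Then 31 days into January 2046.
Total: 29 + 31 + 30 + 31 + 30 + 31 + 31 + 29 + 31 + 30 + 31 + 30 + 31 + 31 + 30 + 31 + 30 + 31 + 31 + 28 + 31 + 30 + 31 + 30 + 31 + 31 + 30 + 31 + 30 + 31 + 31 = 944.

944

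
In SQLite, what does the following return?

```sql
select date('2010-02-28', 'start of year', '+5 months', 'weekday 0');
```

`start of year` rewinds 2010-02-28 to 2010-01-01.
Adding +5 months to 2010-01-01 gives 2010-06-01.
`weekday 0` advances to the next Sunday; 2010-06-01 is a Tuesday, so it moves forward to 2010-06-06.

2010-06-06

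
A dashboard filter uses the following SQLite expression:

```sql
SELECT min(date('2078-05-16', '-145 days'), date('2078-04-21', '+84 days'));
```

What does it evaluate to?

2077-12-22

date('2078-05-16', '-145 days') → 2077-12-22.
date('2078-04-21', '+84 days') → 2078-07-14.
Earlier of the two is 2077-12-22.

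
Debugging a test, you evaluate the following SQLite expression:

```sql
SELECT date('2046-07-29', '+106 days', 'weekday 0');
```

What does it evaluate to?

Applying '+106 days' to 2046-07-29: counting 106 days forward gives 2046-11-12.
`weekday 0` advances to the next Sunday; 2046-11-12 is a Monday, so it moves forward to 2046-11-18.

2046-11-18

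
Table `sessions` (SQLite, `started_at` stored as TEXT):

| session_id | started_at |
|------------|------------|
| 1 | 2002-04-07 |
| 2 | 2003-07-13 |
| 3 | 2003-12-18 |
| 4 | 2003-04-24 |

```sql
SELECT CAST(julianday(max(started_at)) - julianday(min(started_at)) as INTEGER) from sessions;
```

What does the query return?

MIN = 2002-04-07, MAX = 2003-12-18.
23 days remain in April 2002 after the 7th (30 − 7).
Full months from May 2002 through November 2003 contribute their day counts.
Then 18 days into December 2003.
Total: 23 + 31 + 30 + 31 + 31 + 30 + 31 + 30 + 31 + 31 + 28 + 31 + 30 + 31 + 30 + 31 + 31 + 30 + 31 + 30 + 18 = 620.

620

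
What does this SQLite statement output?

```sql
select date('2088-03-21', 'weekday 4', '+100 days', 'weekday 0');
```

`weekday 4` advances to the next Thursday; 2088-03-21 is a Sunday, so it moves forward to 2088-03-25.
Applying '+100 days' to 2088-03-25: counting 100 days forward gives 2088-07-03.
`weekday 0` advances to the next Sunday; 2088-07-03 is a Saturday, so it moves forward to 2088-07-04.

2088-07-04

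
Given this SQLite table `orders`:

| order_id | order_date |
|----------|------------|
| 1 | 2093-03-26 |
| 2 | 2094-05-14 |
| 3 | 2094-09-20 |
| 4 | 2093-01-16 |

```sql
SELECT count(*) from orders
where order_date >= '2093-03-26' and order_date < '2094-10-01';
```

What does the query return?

3

Rows in [2093-03-26, 2094-10-01): 2093-03-26, 2094-05-14, 2094-09-20 → 3 rows.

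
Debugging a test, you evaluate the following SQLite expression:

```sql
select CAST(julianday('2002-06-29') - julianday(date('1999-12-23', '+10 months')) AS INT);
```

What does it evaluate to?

Adding +10 months to 1999-12-23 gives 2000-10-23.
8 days remain in October 2000 after the 23rd (31 − 23).
Full months from November 2000 through May 2002 contribute their day counts.
Then 29 days into June 2002.
Total: 8 + 30 + 31 + 31 + 28 + 31 + 30 + 31 + 30 + 31 + 31 + 30 + 31 + 30 + 31 + 31 + 28 + 31 + 30 + 31 + 29 = 614.

614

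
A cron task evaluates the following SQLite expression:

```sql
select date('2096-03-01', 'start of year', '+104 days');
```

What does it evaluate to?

`start of year` rewinds 2096-03-01 to 2096-01-01.
Applying '+104 days' to 2096-01-01: counting 104 days forward gives 2096-04-14.

2096-04-14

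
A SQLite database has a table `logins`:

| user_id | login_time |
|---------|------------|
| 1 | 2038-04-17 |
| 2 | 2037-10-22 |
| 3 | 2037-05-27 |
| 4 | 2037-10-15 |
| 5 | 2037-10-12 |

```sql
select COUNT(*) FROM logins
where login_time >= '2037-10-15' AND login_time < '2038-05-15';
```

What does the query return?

3

Rows in [2037-10-15, 2038-05-15): 2038-04-17, 2037-10-22, 2037-10-15 → 3 rows.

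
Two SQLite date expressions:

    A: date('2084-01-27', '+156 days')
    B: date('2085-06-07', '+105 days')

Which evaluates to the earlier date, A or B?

A

A = 2084-07-01.
B = 2085-09-20.
A is earlier.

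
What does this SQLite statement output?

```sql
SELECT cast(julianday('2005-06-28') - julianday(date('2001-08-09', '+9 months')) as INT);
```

Adding +9 months to 2001-08-09 gives 2002-05-09.
22 days remain in May 2002 after the 9th (31 − 9).
Full months from June 2002 through May 2005 contribute their day counts.
Then 28 days into June 2005.
Total: 22 + 30 + 31 + 31 + 30 + 31 + 30 + 31 + 31 + 28 + 31 + 30 + 31 + 30 + 31 + 31 + 30 + 31 + 30 + 31 + 31 + 29 + 31 + 30 + 31 + 30 + 31 + 31 + 30 + 31 + 30 + 31 + 31 + 28 + 31 + 30 + 31 + 28 = 1146.

1146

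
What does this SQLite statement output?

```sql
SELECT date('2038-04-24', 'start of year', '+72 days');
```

2038-03-14

`start of year` rewinds 2038-04-24 to 2038-01-01.
Applying '+72 days' to 2038-01-01: counting 72 days forward gives 2038-03-14.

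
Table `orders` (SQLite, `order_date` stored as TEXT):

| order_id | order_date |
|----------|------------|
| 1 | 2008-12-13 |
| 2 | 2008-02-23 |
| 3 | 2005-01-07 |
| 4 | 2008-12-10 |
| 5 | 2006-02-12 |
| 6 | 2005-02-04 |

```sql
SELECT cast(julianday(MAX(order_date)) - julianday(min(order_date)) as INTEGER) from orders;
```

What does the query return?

MIN = 2005-01-07, MAX = 2008-12-13.
24 days remain in January 2005 after the 7th (31 − 7).
Full months from February 2005 through November 2008 contribute their day counts.
Then 13 days into December 2008.
Total: 24 + 28 + 31 + 30 + 31 + 30 + 31 + 31 + 30 + 31 + 30 + 31 + 31 + 28 + 31 + 30 + 31 + 30 + 31 + 31 + 30 + 31 + 30 + 31 + 31 + 28 + 31 + 30 + 31 + 30 + 31 + 31 + 30 + 31 + 30 + 31 + 31 + 29 + 31 + 30 + 31 + 30 + 31 + 31 + 30 + 31 + 30 + 13 = 1436.

1436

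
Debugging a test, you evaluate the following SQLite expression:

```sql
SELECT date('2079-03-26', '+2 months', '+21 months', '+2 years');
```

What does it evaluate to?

Adding +2 months to 2079-03-26 gives 2079-05-26.
Adding +21 months to 2079-05-26 gives 2081-02-26.
Adding +2 years to 2081-02-26 gives 2083-02-26.

2083-02-26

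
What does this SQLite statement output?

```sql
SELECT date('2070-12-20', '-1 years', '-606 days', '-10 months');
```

2067-06-23

Adding -1 year to 2070-12-20 gives 2069-12-20.
Applying '-606 days' to 2069-12-20: counting 606 days back gives 2068-04-23.
Adding -10 months to 2068-04-23 gives 2067-06-23.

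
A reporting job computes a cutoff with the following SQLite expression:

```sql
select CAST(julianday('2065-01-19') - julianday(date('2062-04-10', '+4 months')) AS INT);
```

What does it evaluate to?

893

Adding +4 months to 2062-04-10 gives 2062-08-10.
21 days remain in August 2062 after the 10th (31 − 10).
Full months from September 2062 through December 2064 contribute their day counts.
Then 19 days into January 2065.
Total: 21 + 30 + 31 + 30 + 31 + 31 + 28 + 31 + 30 + 31 + 30 + 31 + 31 + 30 + 31 + 30 + 31 + 31 + 29 + 31 + 30 + 31 + 30 + 31 + 31 + 30 + 31 + 30 + 31 + 19 = 893.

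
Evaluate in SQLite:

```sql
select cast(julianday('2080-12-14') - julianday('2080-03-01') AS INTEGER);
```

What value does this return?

30 days remain in March 2080 after the 1st (31 − 1).
Full months from April 2080 through November 2080 contribute their day counts.
Then 14 days into December 2080.
Total: 30 + 30 + 31 + 30 + 31 + 31 + 30 + 31 + 30 + 14 = 288.

288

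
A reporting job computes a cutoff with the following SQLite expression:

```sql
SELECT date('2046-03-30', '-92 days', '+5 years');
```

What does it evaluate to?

Applying '-92 days' to 2046-03-30: counting 92 days back gives 2045-12-28.
Adding +5 years to 2045-12-28 gives 2050-12-28.

2050-12-28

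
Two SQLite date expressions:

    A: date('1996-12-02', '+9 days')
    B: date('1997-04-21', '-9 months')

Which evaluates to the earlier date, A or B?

B

A = 1996-12-11.
B = 1996-07-21.
B is earlier.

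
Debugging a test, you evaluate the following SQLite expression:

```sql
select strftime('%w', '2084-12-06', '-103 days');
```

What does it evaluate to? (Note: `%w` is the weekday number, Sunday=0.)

5

First apply '-103 days': 2084-12-06 → 2084-08-25.
2084-08-25 is a Friday; with Sunday=0 that is 5.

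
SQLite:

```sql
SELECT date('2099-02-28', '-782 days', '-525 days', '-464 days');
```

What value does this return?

2094-04-24

Applying '-782 days' to 2099-02-28: counting 782 days back gives 2097-01-07.
Applying '-525 days' to 2097-01-07: counting 525 days back gives 2095-08-01.
Applying '-464 days' to 2095-08-01: counting 464 days back gives 2094-04-24.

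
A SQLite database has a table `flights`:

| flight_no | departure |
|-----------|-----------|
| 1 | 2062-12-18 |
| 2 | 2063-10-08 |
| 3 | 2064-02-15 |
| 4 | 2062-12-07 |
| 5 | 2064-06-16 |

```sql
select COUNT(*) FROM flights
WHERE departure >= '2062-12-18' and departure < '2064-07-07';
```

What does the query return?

4

Rows in [2062-12-18, 2064-07-07): 2062-12-18, 2063-10-08, 2064-02-15, 2064-06-16 → 4 rows.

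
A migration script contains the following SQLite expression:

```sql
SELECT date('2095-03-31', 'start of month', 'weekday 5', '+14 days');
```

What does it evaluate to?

2095-03-18

`start of month` rewinds 2095-03-31 to 2095-03-01.
`weekday 5` advances to the next Friday; 2095-03-01 is a Tuesday, so it moves forward to 2095-03-04.
Advancing 14 more days within March lands on 2095-03-18.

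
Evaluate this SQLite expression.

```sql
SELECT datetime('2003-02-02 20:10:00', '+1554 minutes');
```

2003-02-03 22:04:00

1554 minutes = 25h 54m; +1554 minutes from 2003-02-02 20:10:00 is 2003-02-03 22:04:00 (crosses midnight).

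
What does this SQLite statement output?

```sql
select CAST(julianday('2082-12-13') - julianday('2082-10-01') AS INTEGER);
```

73

30 days remain in October 2082 after the 1st (31 − 1).
November 2082: 30 days.
Then 13 days into December 2082.
Total: 30 + 30 + 13 = 73.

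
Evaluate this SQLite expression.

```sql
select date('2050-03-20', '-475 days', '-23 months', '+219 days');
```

2047-08-06

Applying '-475 days' to 2050-03-20: counting 475 days back gives 2048-11-30.
Adding -23 months to 2048-11-30 gives 2046-12-30.
Applying '+219 days' to 2046-12-30: counting 219 days forward gives 2047-08-06.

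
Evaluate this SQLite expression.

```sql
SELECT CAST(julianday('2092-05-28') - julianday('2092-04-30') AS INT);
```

0 days remain in April 2092 after the 30th (30 − 30).
Then 28 days into May 2092.
Total: 0 + 28 = 28.

28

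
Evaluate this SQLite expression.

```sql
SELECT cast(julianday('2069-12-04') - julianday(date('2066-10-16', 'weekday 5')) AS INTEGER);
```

`weekday 5` advances to the next Friday; 2066-10-16 is a Saturday, so it moves forward to 2066-10-22.
9 days remain in October 2066 after the 22nd (31 − 22).
Full months from November 2066 through November 2069 contribute their day counts.
Then 4 days into December 2069.
Total: 9 + 30 + 31 + 31 + 28 + 31 + 30 + 31 + 30 + 31 + 31 + 30 + 31 + 30 + 31 + 31 + 29 + 31 + 30 + 31 + 30 + 31 + 31 + 30 + 31 + 30 + 31 + 31 + 28 + 31 + 30 + 31 + 30 + 31 + 31 + 30 + 31 + 30 + 4 = 1139.

1139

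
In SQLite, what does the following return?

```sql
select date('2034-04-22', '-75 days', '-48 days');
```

Applying '-75 days' to 2034-04-22: counting 75 days back gives 2034-02-06.
Applying '-48 days' to 2034-02-06: counting 48 days back gives 2033-12-20.

2033-12-20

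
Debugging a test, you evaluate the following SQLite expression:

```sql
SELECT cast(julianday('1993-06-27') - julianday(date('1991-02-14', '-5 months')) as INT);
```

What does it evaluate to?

1017

Adding -5 months to 1991-02-14 gives 1990-09-14.
16 days remain in September 1990 after the 14th (30 − 14).
Full months from October 1990 through May 1993 contribute their day counts.
Then 27 days into June 1993.
Total: 16 + 31 + 30 + 31 + 31 + 28 + 31 + 30 + 31 + 30 + 31 + 31 + 30 + 31 + 30 + 31 + 31 + 29 + 31 + 30 + 31 + 30 + 31 + 31 + 30 + 31 + 30 + 31 + 31 + 28 + 31 + 30 + 31 + 27 = 1017.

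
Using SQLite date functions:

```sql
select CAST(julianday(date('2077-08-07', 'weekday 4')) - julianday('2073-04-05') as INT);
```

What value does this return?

`weekday 4` advances to the next Thursday; 2077-08-07 is a Saturday, so it moves forward to 2077-08-12.
25 days remain in April 2073 after the 5th (30 − 5).
Full months from May 2073 through July 2077 contribute their day counts.
Then 12 days into August 2077.
Total: 25 + 31 + 30 + 31 + 31 + 30 + 31 + 30 + 31 + 31 + 28 + 31 + 30 + 31 + 30 + 31 + 31 + 30 + 31 + 30 + 31 + 31 + 28 + 31 + 30 + 31 + 30 + 31 + 31 + 30 + 31 + 30 + 31 + 31 + 29 + 31 + 30 + 31 + 30 + 31 + 31 + 30 + 31 + 30 + 31 + 31 + 28 + 31 + 30 + 31 + 30 + 31 + 12 = 1590.

1590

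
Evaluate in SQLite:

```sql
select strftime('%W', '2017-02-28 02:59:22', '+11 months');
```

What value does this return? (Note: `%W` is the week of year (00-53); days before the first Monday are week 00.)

04

First apply '+11 months': 2017-02-28 02:59:22 → 2018-01-28 02:59:22.
2018-01-28 is a Sunday. SQLite's %W counts Mondays since the year started; the result is 04.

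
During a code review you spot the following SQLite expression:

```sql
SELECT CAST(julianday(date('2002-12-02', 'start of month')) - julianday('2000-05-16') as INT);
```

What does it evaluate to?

`start of month` rewinds 2002-12-02 to 2002-12-01.
15 days remain in May 2000 after the 16th (31 − 16).
Full months from June 2000 through November 2002 contribute their day counts.
Then 1 day into December 2002.
Total: 15 + 30 + 31 + 31 + 30 + 31 + 30 + 31 + 31 + 28 + 31 + 30 + 31 + 30 + 31 + 31 + 30 + 31 + 30 + 31 + 31 + 28 + 31 + 30 + 31 + 30 + 31 + 31 + 30 + 31 + 30 + 1 = 929.

929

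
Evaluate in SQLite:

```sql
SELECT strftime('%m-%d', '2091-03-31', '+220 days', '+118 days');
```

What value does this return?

First apply '+220 days', '+118 days': 2091-03-31 → 2092-03-03.
`%m-%d` extracts the month-day: 03-03.

03-03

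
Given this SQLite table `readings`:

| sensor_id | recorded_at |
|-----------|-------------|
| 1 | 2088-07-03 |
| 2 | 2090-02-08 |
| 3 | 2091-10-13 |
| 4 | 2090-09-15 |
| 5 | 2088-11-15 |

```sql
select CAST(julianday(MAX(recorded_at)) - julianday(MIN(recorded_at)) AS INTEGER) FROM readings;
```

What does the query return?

1197

MIN = 2088-07-03, MAX = 2091-10-13.
28 days remain in July 2088 after the 3rd (31 − 3).
Full months from August 2088 through September 2091 contribute their day counts.
Then 13 days into October 2091.
Total: 28 + 31 + 30 + 31 + 30 + 31 + 31 + 28 + 31 + 30 + 31 + 30 + 31 + 31 + 30 + 31 + 30 + 31 + 31 + 28 + 31 + 30 + 31 + 30 + 31 + 31 + 30 + 31 + 30 + 31 + 31 + 28 + 31 + 30 + 31 + 30 + 31 + 31 + 30 + 13 = 1197.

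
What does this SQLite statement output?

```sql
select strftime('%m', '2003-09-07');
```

`%m` extracts the 2-digit month (01-12): 09.

09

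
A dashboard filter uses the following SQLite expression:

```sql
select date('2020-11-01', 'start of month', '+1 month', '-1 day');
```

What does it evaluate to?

2020-11-30

`start of month` rewinds 2020-11-01 to 2020-11-01.
Adding +1 month to 2020-11-01 gives 2020-12-01.
Going back 1 day from 2020-12-01 reaches 2020-11-30 (last day of November, 30 days).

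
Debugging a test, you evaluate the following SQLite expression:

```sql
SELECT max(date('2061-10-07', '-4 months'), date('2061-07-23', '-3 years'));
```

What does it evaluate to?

date('2061-10-07', '-4 months') → 2061-06-07.
date('2061-07-23', '-3 years') → 2058-07-23.
Later of the two is 2061-06-07.

2061-06-07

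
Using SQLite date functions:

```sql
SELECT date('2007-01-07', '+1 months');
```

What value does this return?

2007-02-07

Adding +1 month to 2007-01-07 gives 2007-02-07.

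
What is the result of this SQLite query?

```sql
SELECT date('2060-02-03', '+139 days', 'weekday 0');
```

Applying '+139 days' to 2060-02-03: counting 139 days forward gives 2060-06-21.
`weekday 0` advances to the next Sunday; 2060-06-21 is a Monday, so it moves forward to 2060-06-27.

2060-06-27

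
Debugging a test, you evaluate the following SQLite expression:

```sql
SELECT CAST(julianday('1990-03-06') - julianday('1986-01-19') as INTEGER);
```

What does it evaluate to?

12 days remain in January 1986 after the 19th (31 − 19).
Full months from February 1986 through February 1990 contribute their day counts.
Then 6 days into March 1990.
Total: 12 + 28 + 31 + 30 + 31 + 30 + 31 + 31 + 30 + 31 + 30 + 31 + 31 + 28 + 31 + 30 + 31 + 30 + 31 + 31 + 30 + 31 + 30 + 31 + 31 + 29 + 31 + 30 + 31 + 30 + 31 + 31 + 30 + 31 + 30 + 31 + 31 + 28 + 31 + 30 + 31 + 30 + 31 + 31 + 30 + 31 + 30 + 31 + 31 + 28 + 6 = 1507.

1507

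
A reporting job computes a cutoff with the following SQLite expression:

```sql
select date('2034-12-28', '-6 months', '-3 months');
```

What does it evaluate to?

Adding -6 months to 2034-12-28 gives 2034-06-28.
Adding -3 months to 2034-06-28 gives 2034-03-28.

2034-03-28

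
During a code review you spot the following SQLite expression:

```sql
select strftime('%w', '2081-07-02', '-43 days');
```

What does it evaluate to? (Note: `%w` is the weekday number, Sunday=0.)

First apply '-43 days': 2081-07-02 → 2081-05-20.
2081-05-20 is a Tuesday; with Sunday=0 that is 2.

2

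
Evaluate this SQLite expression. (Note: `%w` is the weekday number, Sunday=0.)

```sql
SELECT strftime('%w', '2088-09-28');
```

2

2088-09-28 is a Tuesday; with Sunday=0 that is 2.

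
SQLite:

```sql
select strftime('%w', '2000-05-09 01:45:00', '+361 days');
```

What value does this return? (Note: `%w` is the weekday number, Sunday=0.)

6

First apply '+361 days': 2000-05-09 01:45:00 → 2001-05-05 01:45:00.
2001-05-05 is a Saturday; with Sunday=0 that is 6.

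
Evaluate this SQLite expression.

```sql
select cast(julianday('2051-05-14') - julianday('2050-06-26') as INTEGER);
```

4 days remain in June 2050 after the 26th (30 − 26).
Full months from July 2050 through April 2051 contribute their day counts.
Then 14 days into May 2051.
Total: 4 + 31 + 31 + 30 + 31 + 30 + 31 + 31 + 28 + 31 + 30 + 14 = 322.

322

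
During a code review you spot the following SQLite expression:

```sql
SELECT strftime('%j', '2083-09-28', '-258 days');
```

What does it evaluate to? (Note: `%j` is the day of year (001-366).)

013

First apply '-258 days': 2083-09-28 → 2083-01-13.
Day-of-year for 2083-01-13: days since 2083-01-01 inclusive = 13, zero-padded to 013.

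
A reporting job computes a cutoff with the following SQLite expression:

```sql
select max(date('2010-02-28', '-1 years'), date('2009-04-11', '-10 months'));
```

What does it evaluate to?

date('2010-02-28', '-1 years') → 2009-02-28.
date('2009-04-11', '-10 months') → 2008-06-11.
Later of the two is 2009-02-28.

2009-02-28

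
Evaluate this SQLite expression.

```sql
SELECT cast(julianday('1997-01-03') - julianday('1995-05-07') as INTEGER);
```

24 days remain in May 1995 after the 7th (31 − 7).
Full months from June 1995 through December 1996 contribute their day counts.
Then 3 days into January 1997.
Total: 24 + 30 + 31 + 31 + 30 + 31 + 30 + 31 + 31 + 29 + 31 + 30 + 31 + 30 + 31 + 31 + 30 + 31 + 30 + 31 + 3 = 607.

607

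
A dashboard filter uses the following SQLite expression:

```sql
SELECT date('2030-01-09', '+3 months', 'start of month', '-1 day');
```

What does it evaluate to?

Adding +3 months to 2030-01-09 gives 2030-04-09.
`start of month` rewinds 2030-04-09 to 2030-04-01.
Going back 1 day from 2030-04-01 reaches 2030-03-31 (last day of March, 31 days).

2030-03-31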